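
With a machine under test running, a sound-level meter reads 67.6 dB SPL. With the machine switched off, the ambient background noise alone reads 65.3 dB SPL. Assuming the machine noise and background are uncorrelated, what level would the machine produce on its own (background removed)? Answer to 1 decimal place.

Background correction is a power subtraction:
L_src = 10·log₁₀(10^(67.6/10) − 10^(65.3/10)) = 10·log₁₀(2366000) = 63.7 dB SPL.

63.7 dB SPL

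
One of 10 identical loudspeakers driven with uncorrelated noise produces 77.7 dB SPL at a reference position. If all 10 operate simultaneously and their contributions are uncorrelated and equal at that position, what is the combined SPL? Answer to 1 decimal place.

87.7 dB SPL

10 equal incoherent sources raise the level by 10·log₁₀(10) = 10.00 dB.
L_total = 77.7 + 10.00 = 87.7 dB SPL.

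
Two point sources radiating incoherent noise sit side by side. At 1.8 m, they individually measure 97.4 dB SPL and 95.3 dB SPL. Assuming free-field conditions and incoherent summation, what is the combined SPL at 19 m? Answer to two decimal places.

79.02 dB SPL

Combined at 1.8 m: 10·log₁₀(10^(97.4/10)+10^(95.3/10)) = 99.486 dB SPL.
Then apply −20·log₁₀(19/1.8) = -20.470 dB → 79.02 dB SPL.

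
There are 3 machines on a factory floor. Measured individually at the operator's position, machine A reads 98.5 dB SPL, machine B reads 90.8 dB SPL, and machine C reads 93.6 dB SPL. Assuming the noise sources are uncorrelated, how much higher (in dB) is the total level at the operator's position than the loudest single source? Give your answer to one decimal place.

1.7 dB

Add the sources as powers (linear), then convert back to dB:
L_total = 10·log₁₀(10^(98.5/10) + 10^(90.8/10) + 10^(93.6/10)) = 100.24 dB SPL.
Excess over the loudest (98.5 dB): 100.24 − 98.5 = 1.7 dB.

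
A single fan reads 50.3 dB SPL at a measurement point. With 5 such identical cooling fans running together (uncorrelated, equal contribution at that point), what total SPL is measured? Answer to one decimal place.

5 equal incoherent sources raise the level by 10·log₁₀(5) = 6.99 dB.
L_total = 50.3 + 6.99 = 57.3 dB SPL.

57.3 dB SPL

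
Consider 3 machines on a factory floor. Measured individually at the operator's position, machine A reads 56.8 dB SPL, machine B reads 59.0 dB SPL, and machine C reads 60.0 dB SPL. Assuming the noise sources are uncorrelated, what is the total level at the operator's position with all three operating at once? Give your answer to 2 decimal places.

Incoherent sources sum as intensities:
L_total = 10·log₁₀(10^(56.8/10) + 10^(59.0/10) + 10^(60.0/10)) = 10·log₁₀(2273000) = 63.57 dB SPL.

63.57 dB SPL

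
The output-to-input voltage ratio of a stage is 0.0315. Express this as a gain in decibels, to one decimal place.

Voltage is an amplitude quantity, so gain = 20·log₁₀(V_out/V_in).
20·log₁₀(0.0315) = -30.0 dB.

-30.0 dB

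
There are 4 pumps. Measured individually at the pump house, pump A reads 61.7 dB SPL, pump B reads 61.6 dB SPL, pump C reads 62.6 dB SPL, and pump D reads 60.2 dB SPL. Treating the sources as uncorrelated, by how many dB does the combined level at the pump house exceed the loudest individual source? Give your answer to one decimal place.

5.0 dB

Uncorrelated sources add in intensity (power), not in dB.
L_total = 10·log₁₀(10^(61.7/10) + 10^(61.6/10) + 10^(62.6/10) + 10^(60.2/10)) = 67.63 dB SPL.
Excess over the loudest (62.6 dB): 67.63 − 62.6 = 5.0 dB.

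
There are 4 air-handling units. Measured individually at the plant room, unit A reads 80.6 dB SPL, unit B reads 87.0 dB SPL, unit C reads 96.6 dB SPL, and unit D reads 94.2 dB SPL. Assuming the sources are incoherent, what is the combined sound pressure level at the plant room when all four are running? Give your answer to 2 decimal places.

Incoherent sources sum as intensities:
L_total = 10·log₁₀(10^(80.6/10) + 10^(87.0/10) + 10^(96.6/10) + 10^(94.2/10)) = 10·log₁₀(7817000000) = 98.93 dB SPL.

98.93 dB SPL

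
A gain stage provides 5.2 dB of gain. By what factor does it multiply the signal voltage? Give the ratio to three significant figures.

Voltage ratio = 10^(dB/20).
10^(5.2/20) = 10^(0.2600) = 1.82.

1.82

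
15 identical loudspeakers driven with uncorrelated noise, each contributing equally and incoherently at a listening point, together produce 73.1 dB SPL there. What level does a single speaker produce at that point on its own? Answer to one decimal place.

15 equal incoherent sources add 10·log₁₀(15) = 11.76 dB over one source.
L_one = 73.1 − 11.76 = 61.3 dB SPL.

61.3 dB SPL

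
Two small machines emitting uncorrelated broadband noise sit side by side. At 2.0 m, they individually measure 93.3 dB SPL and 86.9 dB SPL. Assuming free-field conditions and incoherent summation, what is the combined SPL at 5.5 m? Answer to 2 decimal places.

85.41 dB SPL

Combined at 2.0 m: 10·log₁₀(10^(93.3/10)+10^(86.9/10)) = 94.196 dB SPL.
Then apply −20·log₁₀(5.5/2.0) = -8.787 dB → 85.41 dB SPL.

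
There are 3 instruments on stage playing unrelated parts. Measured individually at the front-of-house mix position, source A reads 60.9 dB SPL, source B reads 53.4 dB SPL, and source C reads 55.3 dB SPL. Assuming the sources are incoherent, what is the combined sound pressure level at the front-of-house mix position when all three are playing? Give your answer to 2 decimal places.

62.52 dB SPL

Add the sources as powers (linear), then convert back to dB:
L_total = 10·log₁₀(10^(60.9/10) + 10^(53.4/10) + 10^(55.3/10)) = 10·log₁₀(1788000) = 62.52 dB SPL.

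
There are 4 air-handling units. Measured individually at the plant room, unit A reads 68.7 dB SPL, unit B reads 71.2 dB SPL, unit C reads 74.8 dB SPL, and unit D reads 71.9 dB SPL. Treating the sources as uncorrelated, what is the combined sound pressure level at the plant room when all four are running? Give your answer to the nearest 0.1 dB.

78.2 dB SPL

Incoherent sources sum as intensities:
L_total = 10·log₁₀(10^(68.7/10) + 10^(71.2/10) + 10^(74.8/10) + 10^(71.9/10)) = 10·log₁₀(66280000) = 78.2 dB SPL.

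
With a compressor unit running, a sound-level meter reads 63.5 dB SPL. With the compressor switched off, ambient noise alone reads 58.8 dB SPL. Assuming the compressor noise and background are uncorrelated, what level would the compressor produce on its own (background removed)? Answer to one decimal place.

61.7 dB SPL

Background correction is a power subtraction:
L_src = 10·log₁₀(10^(63.5/10) − 10^(58.8/10)) = 10·log₁₀(1480000) = 61.7 dB SPL.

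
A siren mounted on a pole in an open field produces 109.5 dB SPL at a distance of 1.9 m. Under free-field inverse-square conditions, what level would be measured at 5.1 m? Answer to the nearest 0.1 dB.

100.9 dB SPL

Inverse-square spreading gives ΔL = −20·log₁₀(d₂/d₁).
ΔL = −20·log₁₀(5.1/1.9) = -8.58 dB, so L₂ = 109.5 + (-8.58) = 100.9 dB SPL.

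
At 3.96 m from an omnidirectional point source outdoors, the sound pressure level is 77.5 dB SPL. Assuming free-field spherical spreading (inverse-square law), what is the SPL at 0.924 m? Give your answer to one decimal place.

For a point source in a free field, ΔL = −20·log₁₀(d₂/d₁).
ΔL = −20·log₁₀(0.924/3.96) = 12.64 dB, so L₂ = 77.5 + (12.64) = 90.1 dB SPL.

90.1 dB SPL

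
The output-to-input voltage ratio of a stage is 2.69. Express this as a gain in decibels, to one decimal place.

8.6 dB

Voltage is an amplitude quantity, so gain = 20·log₁₀(V_out/V_in).
20·log₁₀(2.69) = 8.6 dB.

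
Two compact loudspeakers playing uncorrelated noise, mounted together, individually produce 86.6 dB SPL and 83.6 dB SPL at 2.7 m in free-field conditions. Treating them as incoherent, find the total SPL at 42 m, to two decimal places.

Combined at 2.7 m: 10·log₁₀(10^(86.6/10)+10^(83.6/10)) = 88.364 dB SPL.
Then apply −20·log₁₀(42/2.7) = -23.838 dB → 64.53 dB SPL.

64.53 dB SPL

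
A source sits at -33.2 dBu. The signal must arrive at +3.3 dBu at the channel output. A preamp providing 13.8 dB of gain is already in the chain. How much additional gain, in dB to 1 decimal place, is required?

22.7 dB

The required make-up gain is the shortfall in the dB sum.
G = +3.3 − (-33.2) − 13.8 = 22.7 dB.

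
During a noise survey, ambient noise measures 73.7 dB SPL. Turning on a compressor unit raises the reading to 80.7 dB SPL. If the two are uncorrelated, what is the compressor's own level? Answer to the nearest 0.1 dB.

79.7 dB SPL

Remove the background by subtracting linear intensities:
L_src = 10·log₁₀(10^(80.7/10) − 10^(73.7/10)) = 10·log₁₀(94050000) = 79.7 dB SPL.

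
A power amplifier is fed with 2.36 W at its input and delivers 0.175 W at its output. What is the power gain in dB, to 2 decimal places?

Power ratio → dB uses the 10·log₁₀ form:
10·log₁₀(0.175/2.36) = 10·log₁₀(0.07415) = -11.30 dB.

-11.30 dB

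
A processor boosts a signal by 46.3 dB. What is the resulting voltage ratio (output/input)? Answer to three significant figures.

Voltage ratio = 10^(dB/20).
10^(46.3/20) = 10^(2.315) = 207.

207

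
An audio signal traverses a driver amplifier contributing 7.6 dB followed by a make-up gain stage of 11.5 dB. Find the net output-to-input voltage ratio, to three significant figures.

9.02

Net gain = 7.6 + 11.5 = 19.1 dB.
Voltage ratio = 10^(19.1/20) = 9.02.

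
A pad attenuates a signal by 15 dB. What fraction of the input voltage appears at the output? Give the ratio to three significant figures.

Voltage ratio = 10^(dB/20).
10^(-15/20) = 10^(-0.7500) = 0.178.

0.178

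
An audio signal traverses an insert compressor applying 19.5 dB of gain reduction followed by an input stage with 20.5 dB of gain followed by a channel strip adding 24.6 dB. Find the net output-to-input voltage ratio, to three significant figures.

Net gain = (−19.5) + 20.5 + 24.6 = 25.6 dB.
Voltage ratio = 10^(25.6/20) = 19.1.

19.1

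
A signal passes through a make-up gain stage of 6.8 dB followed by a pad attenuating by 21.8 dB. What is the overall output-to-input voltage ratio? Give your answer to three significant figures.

Net gain = 6.8 + (−21.8) = -15.0 dB.
Voltage ratio = 10^(-15.0/20) = 0.178.

0.178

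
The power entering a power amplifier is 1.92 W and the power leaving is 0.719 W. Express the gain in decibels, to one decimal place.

-4.3 dB

Power ratio → dB uses the 10·log₁₀ form:
10·log₁₀(0.719/1.92) = 10·log₁₀(0.3745) = -4.3 dB.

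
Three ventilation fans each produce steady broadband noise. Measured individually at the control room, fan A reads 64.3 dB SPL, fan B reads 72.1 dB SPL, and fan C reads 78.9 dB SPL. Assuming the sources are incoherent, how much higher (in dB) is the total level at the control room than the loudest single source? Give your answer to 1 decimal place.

0.9 dB

Add the sources as powers (linear), then convert back to dB:
L_total = 10·log₁₀(10^(64.3/10) + 10^(72.1/10) + 10^(78.9/10)) = 79.85 dB SPL.
Excess over the loudest (78.9 dB): 79.85 − 78.9 = 0.9 dB.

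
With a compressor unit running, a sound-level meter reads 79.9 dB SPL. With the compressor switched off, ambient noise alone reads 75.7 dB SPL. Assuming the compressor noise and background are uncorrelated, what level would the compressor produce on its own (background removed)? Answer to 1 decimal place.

77.8 dB SPL

Subtract intensities: L_src = 10·log₁₀(10^(L_total/10) − 10^(L_bg/10)).
L_src = 10·log₁₀(10^(79.9/10) − 10^(75.7/10)) = 10·log₁₀(60570000) = 77.8 dB SPL.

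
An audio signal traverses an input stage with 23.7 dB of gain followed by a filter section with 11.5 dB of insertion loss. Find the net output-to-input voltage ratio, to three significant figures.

4.07

Net gain = 23.7 + (−11.5) = 12.2 dB.
Voltage ratio = 10^(12.2/20) = 4.07.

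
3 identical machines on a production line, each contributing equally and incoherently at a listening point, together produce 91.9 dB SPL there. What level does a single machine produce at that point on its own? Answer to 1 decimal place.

87.1 dB SPL

3 equal incoherent sources add 10·log₁₀(3) = 4.77 dB over one source.
L_one = 91.9 − 4.77 = 87.1 dB SPL.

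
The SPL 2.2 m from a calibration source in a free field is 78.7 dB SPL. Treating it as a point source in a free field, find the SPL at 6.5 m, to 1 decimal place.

69.3 dB SPL

Inverse-square spreading gives ΔL = −20·log₁₀(d₂/d₁).
ΔL = −20·log₁₀(6.5/2.2) = -9.41 dB, so L₂ = 78.7 + (-9.41) = 69.3 dB SPL.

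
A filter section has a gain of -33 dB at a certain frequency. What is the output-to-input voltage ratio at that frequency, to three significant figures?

Voltage ratio = 10^(dB/20).
10^(-33/20) = 10^(-1.650) = 0.0224.

0.0224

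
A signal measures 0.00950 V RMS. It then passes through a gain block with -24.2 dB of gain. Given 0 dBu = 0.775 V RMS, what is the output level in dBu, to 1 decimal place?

-62.4 dBu

Input level: 20·log₁₀(0.00950/0.775) = -38.23 dBu.
Output: -38.23 − 24.2 = -62.4 dBu.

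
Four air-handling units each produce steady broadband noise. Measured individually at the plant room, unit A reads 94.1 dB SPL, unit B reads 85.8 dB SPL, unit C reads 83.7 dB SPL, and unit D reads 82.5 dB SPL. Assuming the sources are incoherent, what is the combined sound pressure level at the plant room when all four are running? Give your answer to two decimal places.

95.27 dB SPL

Incoherent sources sum as intensities:
L_total = 10·log₁₀(10^(94.1/10) + 10^(85.8/10) + 10^(83.7/10) + 10^(82.5/10)) = 10·log₁₀(3363000000) = 95.27 dB SPL.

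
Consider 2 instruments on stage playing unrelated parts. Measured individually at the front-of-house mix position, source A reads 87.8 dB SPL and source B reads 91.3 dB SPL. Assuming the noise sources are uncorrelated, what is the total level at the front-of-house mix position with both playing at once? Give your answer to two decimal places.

Add the sources as powers (linear), then convert back to dB:
L_total = 10·log₁₀(10^(87.8/10) + 10^(91.3/10)) = 10·log₁₀(1952000000) = 92.90 dB SPL.

92.90 dB SPL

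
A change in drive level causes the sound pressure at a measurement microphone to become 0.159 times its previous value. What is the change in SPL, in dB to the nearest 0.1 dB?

SPL change from a pressure ratio uses the 20·log₁₀ form:
20·log₁₀(0.159) = -16.0 dB.

-16.0 dB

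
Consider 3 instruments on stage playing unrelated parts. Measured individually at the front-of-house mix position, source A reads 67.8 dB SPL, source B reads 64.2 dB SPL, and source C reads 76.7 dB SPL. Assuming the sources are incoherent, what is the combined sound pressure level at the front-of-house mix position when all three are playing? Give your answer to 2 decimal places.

Add the sources as powers (linear), then convert back to dB:
L_total = 10·log₁₀(10^(67.8/10) + 10^(64.2/10) + 10^(76.7/10)) = 10·log₁₀(55430000) = 77.44 dB SPL.

77.44 dB SPL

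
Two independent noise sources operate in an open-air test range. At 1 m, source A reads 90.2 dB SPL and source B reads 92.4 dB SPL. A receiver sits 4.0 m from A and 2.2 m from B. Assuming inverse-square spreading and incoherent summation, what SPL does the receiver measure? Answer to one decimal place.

86.3 dB SPL

At the listener: L_A = 90.2 − 20·log₁₀(4.0) = 78.16 dB; L_B = 92.4 − 20·log₁₀(2.2) = 85.55 dB.
Combined: 10·log₁₀(10^(78.16/10)+10^(85.55/10)) = 86.3 dB SPL.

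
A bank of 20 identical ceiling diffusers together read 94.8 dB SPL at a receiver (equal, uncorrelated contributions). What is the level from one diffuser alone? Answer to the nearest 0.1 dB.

20 equal incoherent sources add 10·log₁₀(20) = 13.01 dB over one source.
L_one = 94.8 − 13.01 = 81.8 dB SPL.

81.8 dB SPL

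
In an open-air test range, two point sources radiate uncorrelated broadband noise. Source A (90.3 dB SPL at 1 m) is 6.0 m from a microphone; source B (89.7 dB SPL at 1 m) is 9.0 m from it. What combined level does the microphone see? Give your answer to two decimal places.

76.16 dB SPL

At the listener: L_A = 90.3 − 20·log₁₀(6.0) = 74.737 dB; L_B = 89.7 − 20·log₁₀(9.0) = 70.615 dB.
Combined: 10·log₁₀(10^(74.737/10)+10^(70.615/10)) = 76.16 dB SPL.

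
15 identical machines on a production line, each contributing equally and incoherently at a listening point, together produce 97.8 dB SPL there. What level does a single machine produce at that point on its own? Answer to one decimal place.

86.0 dB SPL

15 equal incoherent sources add 10·log₁₀(15) = 11.76 dB over one source.
L_one = 97.8 − 11.76 = 86.0 dB SPL.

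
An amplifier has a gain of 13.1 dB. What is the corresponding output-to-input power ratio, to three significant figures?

Power ratio = 10^(dB/10).
10^(13.1/10) = 10^(1.310) = 20.4.

20.4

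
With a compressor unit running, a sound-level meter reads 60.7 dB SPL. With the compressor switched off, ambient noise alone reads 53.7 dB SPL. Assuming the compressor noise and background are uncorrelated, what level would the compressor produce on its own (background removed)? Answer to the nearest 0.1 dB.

59.7 dB SPL

Remove the background by subtracting linear intensities:
L_src = 10·log₁₀(10^(60.7/10) − 10^(53.7/10)) = 10·log₁₀(940500) = 59.7 dB SPL.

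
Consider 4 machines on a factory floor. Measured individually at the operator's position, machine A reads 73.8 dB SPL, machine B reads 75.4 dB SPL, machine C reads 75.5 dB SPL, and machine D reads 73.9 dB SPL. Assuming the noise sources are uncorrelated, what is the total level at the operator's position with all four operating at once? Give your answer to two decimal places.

Incoherent sources sum as intensities:
L_total = 10·log₁₀(10^(73.8/10) + 10^(75.4/10) + 10^(75.5/10) + 10^(73.9/10)) = 10·log₁₀(118700000) = 80.74 dB SPL.

80.74 dB SPL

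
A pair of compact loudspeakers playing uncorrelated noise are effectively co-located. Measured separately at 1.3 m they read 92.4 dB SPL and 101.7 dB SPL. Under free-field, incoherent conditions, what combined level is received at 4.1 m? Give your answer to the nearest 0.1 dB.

92.2 dB SPL

Combined at 1.3 m: 10·log₁₀(10^(92.4/10)+10^(101.7/10)) = 102.18 dB SPL.
Then apply −20·log₁₀(4.1/1.3) = -9.98 dB → 92.2 dB SPL.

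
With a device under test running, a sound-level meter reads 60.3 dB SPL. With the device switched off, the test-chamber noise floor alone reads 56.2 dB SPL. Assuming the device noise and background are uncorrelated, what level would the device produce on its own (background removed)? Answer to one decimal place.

58.2 dB SPL

Background correction is a power subtraction:
L_src = 10·log₁₀(10^(60.3/10) − 10^(56.2/10)) = 10·log₁₀(654600) = 58.2 dB SPL.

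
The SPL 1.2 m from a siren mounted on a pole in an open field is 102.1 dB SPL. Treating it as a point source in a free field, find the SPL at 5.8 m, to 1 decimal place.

Free-field point source: level drops by 20·log₁₀ of the distance ratio.
ΔL = −20·log₁₀(5.8/1.2) = -13.68 dB, so L₂ = 102.1 + (-13.68) = 88.4 dB SPL.

88.4 dB SPL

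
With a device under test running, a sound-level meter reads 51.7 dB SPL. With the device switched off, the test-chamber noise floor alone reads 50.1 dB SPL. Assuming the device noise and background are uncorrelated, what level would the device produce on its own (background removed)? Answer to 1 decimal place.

46.6 dB SPL

Subtract intensities: L_src = 10·log₁₀(10^(L_total/10) − 10^(L_bg/10)).
L_src = 10·log₁₀(10^(51.7/10) − 10^(50.1/10)) = 10·log₁₀(45580) = 46.6 dB SPL.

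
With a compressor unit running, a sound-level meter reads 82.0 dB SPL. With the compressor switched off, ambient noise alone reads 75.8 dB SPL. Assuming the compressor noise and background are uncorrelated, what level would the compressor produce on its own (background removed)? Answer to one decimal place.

Background correction is a power subtraction:
L_src = 10·log₁₀(10^(82.0/10) − 10^(75.8/10)) = 10·log₁₀(120500000) = 80.8 dB SPL.

80.8 dB SPL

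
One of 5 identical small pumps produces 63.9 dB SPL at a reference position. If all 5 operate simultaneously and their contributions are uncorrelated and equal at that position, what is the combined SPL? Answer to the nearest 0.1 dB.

70.9 dB SPL

5 equal incoherent sources raise the level by 10·log₁₀(5) = 6.99 dB.
L_total = 63.9 + 6.99 = 70.9 dB SPL.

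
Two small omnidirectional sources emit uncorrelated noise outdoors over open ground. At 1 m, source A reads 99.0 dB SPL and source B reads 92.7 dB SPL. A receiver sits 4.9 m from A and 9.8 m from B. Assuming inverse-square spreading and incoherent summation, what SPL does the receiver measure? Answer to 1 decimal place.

85.4 dB SPL

At the listener: L_A = 99.0 − 20·log₁₀(4.9) = 85.20 dB; L_B = 92.7 − 20·log₁₀(9.8) = 72.88 dB.
Combined: 10·log₁₀(10^(85.20/10)+10^(72.88/10)) = 85.4 dB SPL.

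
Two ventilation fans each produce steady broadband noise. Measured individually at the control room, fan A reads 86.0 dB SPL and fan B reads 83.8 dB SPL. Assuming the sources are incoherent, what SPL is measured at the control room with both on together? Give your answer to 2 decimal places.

Incoherent sources sum as intensities:
L_total = 10·log₁₀(10^(86.0/10) + 10^(83.8/10)) = 10·log₁₀(638000000) = 88.05 dB SPL.

88.05 dB SPL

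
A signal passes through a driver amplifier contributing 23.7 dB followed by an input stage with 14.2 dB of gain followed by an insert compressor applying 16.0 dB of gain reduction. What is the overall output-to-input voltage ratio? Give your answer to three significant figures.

Net gain = 23.7 + 14.2 + (−16.0) = 21.9 dB.
Voltage ratio = 10^(21.9/20) = 12.4.

12.4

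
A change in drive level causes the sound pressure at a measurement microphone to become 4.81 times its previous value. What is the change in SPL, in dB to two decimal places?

SPL change from a pressure ratio uses the 20·log₁₀ form:
20·log₁₀(4.81) = 13.64 dB.

13.64 dB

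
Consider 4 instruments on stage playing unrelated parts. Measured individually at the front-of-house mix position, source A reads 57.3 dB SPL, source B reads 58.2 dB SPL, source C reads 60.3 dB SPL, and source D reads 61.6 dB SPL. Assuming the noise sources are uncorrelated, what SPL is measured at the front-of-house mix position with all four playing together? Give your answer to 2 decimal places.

Incoherent sources sum as intensities:
L_total = 10·log₁₀(10^(57.3/10) + 10^(58.2/10) + 10^(60.3/10) + 10^(61.6/10)) = 10·log₁₀(3715000) = 65.70 dB SPL.

65.70 dB SPL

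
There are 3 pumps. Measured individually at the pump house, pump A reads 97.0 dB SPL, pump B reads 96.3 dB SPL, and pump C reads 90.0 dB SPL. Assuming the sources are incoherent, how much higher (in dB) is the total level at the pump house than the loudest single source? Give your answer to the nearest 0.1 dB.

3.1 dB

Add the sources as powers (linear), then convert back to dB:
L_total = 10·log₁₀(10^(97.0/10) + 10^(96.3/10) + 10^(90.0/10)) = 100.12 dB SPL.
Excess over the loudest (97.0 dB): 100.12 − 97.0 = 3.1 dB.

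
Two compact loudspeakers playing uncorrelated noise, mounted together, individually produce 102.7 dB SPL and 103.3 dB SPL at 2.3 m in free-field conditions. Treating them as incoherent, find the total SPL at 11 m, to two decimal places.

92.43 dB SPL

Combined at 2.3 m: 10·log₁₀(10^(102.7/10)+10^(103.3/10)) = 106.021 dB SPL.
Then apply −20·log₁₀(11/2.3) = -13.593 dB → 92.43 dB SPL.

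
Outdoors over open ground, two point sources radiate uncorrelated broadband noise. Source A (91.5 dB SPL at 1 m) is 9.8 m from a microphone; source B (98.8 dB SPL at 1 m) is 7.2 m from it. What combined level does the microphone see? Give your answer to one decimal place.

At the listener: L_A = 91.5 − 20·log₁₀(9.8) = 71.68 dB; L_B = 98.8 − 20·log₁₀(7.2) = 81.65 dB.
Combined: 10·log₁₀(10^(71.68/10)+10^(81.65/10)) = 82.1 dB SPL.

82.1 dB SPL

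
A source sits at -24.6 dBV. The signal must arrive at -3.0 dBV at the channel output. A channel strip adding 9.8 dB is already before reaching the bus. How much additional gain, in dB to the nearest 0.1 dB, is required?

11.8 dB

The required make-up gain is the shortfall in the dB sum.
G = -3.0 − (-24.6) − 9.8 = 11.8 dB.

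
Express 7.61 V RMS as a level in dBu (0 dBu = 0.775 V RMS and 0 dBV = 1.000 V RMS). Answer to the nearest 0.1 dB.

dBu = 20·log₁₀(V / 0.775 V).
20·log₁₀(7.61/0.775) = +19.8 dBu.

+19.8 dBu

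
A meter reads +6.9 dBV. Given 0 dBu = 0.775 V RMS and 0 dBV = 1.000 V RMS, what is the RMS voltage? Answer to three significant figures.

V = 1.000 V × 10^(+6.9/20).
= 1.000 × 2.213 = 2.21 V.

2.21 V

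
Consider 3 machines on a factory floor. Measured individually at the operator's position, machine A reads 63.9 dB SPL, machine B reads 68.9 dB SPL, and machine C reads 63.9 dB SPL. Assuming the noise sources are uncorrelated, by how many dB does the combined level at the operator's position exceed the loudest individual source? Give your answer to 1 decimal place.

2.1 dB

Uncorrelated sources add in intensity (power), not in dB.
L_total = 10·log₁₀(10^(63.9/10) + 10^(68.9/10) + 10^(63.9/10)) = 71.03 dB SPL.
Excess over the loudest (68.9 dB): 71.03 − 68.9 = 2.1 dB.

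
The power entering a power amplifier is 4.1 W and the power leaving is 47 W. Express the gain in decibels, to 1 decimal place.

Power is a power quantity, so gain = 10·log₁₀(P_out/P_in).
10·log₁₀(47/4.1) = 10·log₁₀(11.46) = 10.6 dB.

10.6 dB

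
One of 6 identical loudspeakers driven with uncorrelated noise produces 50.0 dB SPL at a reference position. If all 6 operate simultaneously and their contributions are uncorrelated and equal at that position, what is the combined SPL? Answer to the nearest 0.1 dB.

6 equal incoherent sources raise the level by 10·log₁₀(6) = 7.78 dB.
L_total = 50.0 + 7.78 = 57.8 dB SPL.

57.8 dB SPL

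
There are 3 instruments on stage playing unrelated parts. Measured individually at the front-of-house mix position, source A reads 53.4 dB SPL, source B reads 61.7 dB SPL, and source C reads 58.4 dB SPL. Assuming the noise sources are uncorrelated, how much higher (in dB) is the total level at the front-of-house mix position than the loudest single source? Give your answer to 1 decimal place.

Add the sources as powers (linear), then convert back to dB:
L_total = 10·log₁₀(10^(53.4/10) + 10^(61.7/10) + 10^(58.4/10)) = 63.78 dB SPL.
Excess over the loudest (61.7 dB): 63.78 − 61.7 = 2.1 dB.

2.1 dB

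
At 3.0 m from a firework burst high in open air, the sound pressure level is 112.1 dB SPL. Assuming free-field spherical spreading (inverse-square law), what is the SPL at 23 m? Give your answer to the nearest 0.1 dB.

Free-field point source: level drops by 20·log₁₀ of the distance ratio.
ΔL = −20·log₁₀(23/3.0) = -17.69 dB, so L₂ = 112.1 + (-17.69) = 94.4 dB SPL.

94.4 dB SPL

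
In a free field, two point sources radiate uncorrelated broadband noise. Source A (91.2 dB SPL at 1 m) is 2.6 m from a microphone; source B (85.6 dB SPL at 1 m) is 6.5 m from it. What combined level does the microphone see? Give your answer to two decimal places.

At the listener: L_A = 91.2 − 20·log₁₀(2.6) = 82.901 dB; L_B = 85.6 − 20·log₁₀(6.5) = 69.342 dB.
Combined: 10·log₁₀(10^(82.901/10)+10^(69.342/10)) = 83.09 dB SPL.

83.09 dB SPL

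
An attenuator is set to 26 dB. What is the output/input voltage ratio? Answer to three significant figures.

Voltage ratio = 10^(dB/20).
10^(-26/20) = 10^(-1.300) = 0.0501.

0.0501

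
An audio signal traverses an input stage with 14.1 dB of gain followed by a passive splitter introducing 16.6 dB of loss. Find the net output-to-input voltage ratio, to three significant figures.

Net gain = 14.1 + (−16.6) = -2.5 dB.
Voltage ratio = 10^(-2.5/20) = 0.750.

0.750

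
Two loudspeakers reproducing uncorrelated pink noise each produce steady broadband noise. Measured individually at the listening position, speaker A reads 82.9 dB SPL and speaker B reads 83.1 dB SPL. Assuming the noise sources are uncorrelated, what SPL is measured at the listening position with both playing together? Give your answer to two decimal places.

Incoherent sources sum as intensities:
L_total = 10·log₁₀(10^(82.9/10) + 10^(83.1/10)) = 10·log₁₀(399200000) = 86.01 dB SPL.

86.01 dB SPL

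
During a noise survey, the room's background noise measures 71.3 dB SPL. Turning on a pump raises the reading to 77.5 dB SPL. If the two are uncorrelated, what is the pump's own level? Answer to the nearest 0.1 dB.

Background correction is a power subtraction:
L_src = 10·log₁₀(10^(77.5/10) − 10^(71.3/10)) = 10·log₁₀(42740000) = 76.3 dB SPL.

76.3 dB SPL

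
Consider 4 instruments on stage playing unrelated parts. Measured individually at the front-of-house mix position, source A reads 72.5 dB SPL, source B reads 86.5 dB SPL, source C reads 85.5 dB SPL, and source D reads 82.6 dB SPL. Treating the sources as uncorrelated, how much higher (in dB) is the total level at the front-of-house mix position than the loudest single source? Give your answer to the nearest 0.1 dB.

Add the sources as powers (linear), then convert back to dB:
L_total = 10·log₁₀(10^(72.5/10) + 10^(86.5/10) + 10^(85.5/10) + 10^(82.6/10)) = 90.01 dB SPL.
Excess over the loudest (86.5 dB): 90.01 − 86.5 = 3.5 dB.

3.5 dB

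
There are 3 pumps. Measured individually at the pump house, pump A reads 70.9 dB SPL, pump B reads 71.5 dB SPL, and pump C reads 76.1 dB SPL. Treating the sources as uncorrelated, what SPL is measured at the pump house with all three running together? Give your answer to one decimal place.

Uncorrelated sources add in intensity (power), not in dB.
L_total = 10·log₁₀(10^(70.9/10) + 10^(71.5/10) + 10^(76.1/10)) = 10·log₁₀(67170000) = 78.3 dB SPL.

78.3 dB SPL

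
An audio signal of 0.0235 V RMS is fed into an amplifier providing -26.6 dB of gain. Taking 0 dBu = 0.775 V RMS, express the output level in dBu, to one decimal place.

Input level: 20·log₁₀(0.0235/0.775) = -30.36 dBu.
Output: -30.36 − 26.6 = -57.0 dBu.

-57.0 dBu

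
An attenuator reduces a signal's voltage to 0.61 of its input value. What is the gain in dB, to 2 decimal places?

For a voltage ratio, dB = 20·log₁₀(V₂/V₁).
20·log₁₀(0.61) = -4.29 dB.

-4.29 dB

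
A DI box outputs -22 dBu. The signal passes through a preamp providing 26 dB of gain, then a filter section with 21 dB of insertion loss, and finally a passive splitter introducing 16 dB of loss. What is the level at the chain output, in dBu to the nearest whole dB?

-33 dBu

Cascaded gains and losses add directly in dB.
-22 + 26 − 21 − 16 = -33 dBu.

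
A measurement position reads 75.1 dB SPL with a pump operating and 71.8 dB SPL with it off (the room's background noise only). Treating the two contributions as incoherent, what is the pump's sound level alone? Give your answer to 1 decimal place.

Remove the background by subtracting linear intensities:
L_src = 10·log₁₀(10^(75.1/10) − 10^(71.8/10)) = 10·log₁₀(17220000) = 72.4 dB SPL.

72.4 dB SPL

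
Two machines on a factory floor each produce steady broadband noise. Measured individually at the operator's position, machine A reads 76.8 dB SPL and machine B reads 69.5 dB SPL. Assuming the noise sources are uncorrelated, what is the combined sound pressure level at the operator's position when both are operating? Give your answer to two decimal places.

Incoherent sources sum as intensities:
L_total = 10·log₁₀(10^(76.8/10) + 10^(69.5/10)) = 10·log₁₀(56780000) = 77.54 dB SPL.

77.54 dB SPL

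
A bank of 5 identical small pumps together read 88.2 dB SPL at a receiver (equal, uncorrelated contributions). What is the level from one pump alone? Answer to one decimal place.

81.2 dB SPL

5 equal incoherent sources add 10·log₁₀(5) = 6.99 dB over one source.
L_one = 88.2 − 6.99 = 81.2 dB SPL.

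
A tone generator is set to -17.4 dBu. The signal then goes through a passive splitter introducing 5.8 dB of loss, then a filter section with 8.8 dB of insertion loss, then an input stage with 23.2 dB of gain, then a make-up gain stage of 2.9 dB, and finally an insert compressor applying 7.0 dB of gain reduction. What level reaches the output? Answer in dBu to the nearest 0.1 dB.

-12.9 dBu

Gain stages sum in dB:
-17.4 − 5.8 − 8.8 + 23.2 + 2.9 − 7.0 = -12.9 dBu.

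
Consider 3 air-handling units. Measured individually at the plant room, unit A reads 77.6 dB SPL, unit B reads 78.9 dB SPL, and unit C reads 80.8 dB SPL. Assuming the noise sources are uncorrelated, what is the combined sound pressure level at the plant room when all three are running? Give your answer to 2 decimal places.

84.07 dB SPL

Incoherent sources sum as intensities:
L_total = 10·log₁₀(10^(77.6/10) + 10^(78.9/10) + 10^(80.8/10)) = 10·log₁₀(255400000) = 84.07 dB SPL.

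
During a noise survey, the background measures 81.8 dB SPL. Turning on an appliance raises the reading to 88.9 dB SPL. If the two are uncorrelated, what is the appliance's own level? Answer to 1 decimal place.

Remove the background by subtracting linear intensities:
L_src = 10·log₁₀(10^(88.9/10) − 10^(81.8/10)) = 10·log₁₀(624900000) = 88.0 dB SPL.

88.0 dB SPL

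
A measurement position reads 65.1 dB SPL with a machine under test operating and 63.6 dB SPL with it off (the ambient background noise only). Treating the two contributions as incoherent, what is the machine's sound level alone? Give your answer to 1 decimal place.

Remove the background by subtracting linear intensities:
L_src = 10·log₁₀(10^(65.1/10) − 10^(63.6/10)) = 10·log₁₀(945100) = 59.8 dB SPL.

59.8 dB SPL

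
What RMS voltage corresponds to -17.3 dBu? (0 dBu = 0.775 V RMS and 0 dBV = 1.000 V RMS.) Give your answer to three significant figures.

0.106 V

V = 0.775 V × 10^(-17.3/20).
= 0.775 × 0.1365 = 0.106 V.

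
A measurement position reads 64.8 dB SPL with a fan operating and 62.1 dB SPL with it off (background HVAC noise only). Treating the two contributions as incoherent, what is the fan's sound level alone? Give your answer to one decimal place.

61.5 dB SPL

Subtract intensities: L_src = 10·log₁₀(10^(L_total/10) − 10^(L_bg/10)).
L_src = 10·log₁₀(10^(64.8/10) − 10^(62.1/10)) = 10·log₁₀(1398000) = 61.5 dB SPL.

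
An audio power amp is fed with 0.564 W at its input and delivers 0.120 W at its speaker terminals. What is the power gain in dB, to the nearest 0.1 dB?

-6.7 dB

For a power ratio, dB = 10·log₁₀(P₂/P₁).
10·log₁₀(0.120/0.564) = 10·log₁₀(0.2128) = -6.7 dB.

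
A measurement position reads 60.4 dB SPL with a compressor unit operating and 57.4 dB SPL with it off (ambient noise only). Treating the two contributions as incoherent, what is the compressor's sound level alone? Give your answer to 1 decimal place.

57.4 dB SPL

Remove the background by subtracting linear intensities:
L_src = 10·log₁₀(10^(60.4/10) − 10^(57.4/10)) = 10·log₁₀(546900) = 57.4 dB SPL.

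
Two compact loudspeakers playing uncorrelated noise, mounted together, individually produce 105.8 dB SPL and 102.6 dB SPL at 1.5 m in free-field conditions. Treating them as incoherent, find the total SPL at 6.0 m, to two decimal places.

95.46 dB SPL

Combined at 1.5 m: 10·log₁₀(10^(105.8/10)+10^(102.6/10)) = 107.499 dB SPL.
Then apply −20·log₁₀(6.0/1.5) = -12.041 dB → 95.46 dB SPL.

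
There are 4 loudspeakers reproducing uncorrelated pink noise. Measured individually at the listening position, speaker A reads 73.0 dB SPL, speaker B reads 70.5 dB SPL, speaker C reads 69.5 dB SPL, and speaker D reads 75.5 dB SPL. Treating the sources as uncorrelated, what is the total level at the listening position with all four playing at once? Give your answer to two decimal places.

78.78 dB SPL

Uncorrelated sources add in intensity (power), not in dB.
L_total = 10·log₁₀(10^(73.0/10) + 10^(70.5/10) + 10^(69.5/10) + 10^(75.5/10)) = 10·log₁₀(75570000) = 78.78 dB SPL.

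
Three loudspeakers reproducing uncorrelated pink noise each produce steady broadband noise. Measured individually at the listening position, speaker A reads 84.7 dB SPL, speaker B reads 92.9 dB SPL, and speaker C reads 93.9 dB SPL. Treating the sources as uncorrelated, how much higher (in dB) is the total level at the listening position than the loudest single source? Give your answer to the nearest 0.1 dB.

Add the sources as powers (linear), then convert back to dB:
L_total = 10·log₁₀(10^(84.7/10) + 10^(92.9/10) + 10^(93.9/10)) = 96.72 dB SPL.
Excess over the loudest (93.9 dB): 96.72 − 93.9 = 2.8 dB.

2.8 dB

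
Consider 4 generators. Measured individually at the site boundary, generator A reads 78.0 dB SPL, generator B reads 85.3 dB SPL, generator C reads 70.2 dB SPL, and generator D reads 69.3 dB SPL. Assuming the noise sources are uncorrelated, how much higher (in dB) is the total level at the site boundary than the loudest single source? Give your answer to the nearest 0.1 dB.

0.9 dB

Uncorrelated sources add in intensity (power), not in dB.
L_total = 10·log₁₀(10^(78.0/10) + 10^(85.3/10) + 10^(70.2/10) + 10^(69.3/10)) = 86.24 dB SPL.
Excess over the loudest (85.3 dB): 86.24 − 85.3 = 0.9 dB.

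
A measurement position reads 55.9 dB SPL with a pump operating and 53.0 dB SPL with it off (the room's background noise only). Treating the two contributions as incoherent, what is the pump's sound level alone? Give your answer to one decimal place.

Subtract intensities: L_src = 10·log₁₀(10^(L_total/10) − 10^(L_bg/10)).
L_src = 10·log₁₀(10^(55.9/10) − 10^(53.0/10)) = 10·log₁₀(189500) = 52.8 dB SPL.

52.8 dB SPL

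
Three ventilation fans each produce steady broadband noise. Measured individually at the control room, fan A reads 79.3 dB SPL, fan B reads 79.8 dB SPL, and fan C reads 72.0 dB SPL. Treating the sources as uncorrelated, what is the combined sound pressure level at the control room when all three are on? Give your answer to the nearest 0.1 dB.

Add the sources as powers (linear), then convert back to dB:
L_total = 10·log₁₀(10^(79.3/10) + 10^(79.8/10) + 10^(72.0/10)) = 10·log₁₀(196500000) = 82.9 dB SPL.

82.9 dB SPL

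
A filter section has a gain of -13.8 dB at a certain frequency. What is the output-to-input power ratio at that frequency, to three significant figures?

Power ratio = 10^(dB/10).
10^(-13.8/10) = 10^(-1.380) = 0.0417.

0.0417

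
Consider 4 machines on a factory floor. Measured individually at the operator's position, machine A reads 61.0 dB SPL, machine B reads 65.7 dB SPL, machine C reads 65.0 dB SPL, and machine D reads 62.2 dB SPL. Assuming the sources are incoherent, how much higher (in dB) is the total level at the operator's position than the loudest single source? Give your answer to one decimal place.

4.2 dB

Uncorrelated sources add in intensity (power), not in dB.
L_total = 10·log₁₀(10^(61.0/10) + 10^(65.7/10) + 10^(65.0/10) + 10^(62.2/10)) = 69.91 dB SPL.
Excess over the loudest (65.7 dB): 69.91 − 65.7 = 4.2 dB.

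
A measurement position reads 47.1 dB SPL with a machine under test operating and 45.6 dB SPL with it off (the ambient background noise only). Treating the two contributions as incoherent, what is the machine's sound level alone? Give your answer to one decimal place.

41.8 dB SPL

Background correction is a power subtraction:
L_src = 10·log₁₀(10^(47.1/10) − 10^(45.6/10)) = 10·log₁₀(14980) = 41.8 dB SPL.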